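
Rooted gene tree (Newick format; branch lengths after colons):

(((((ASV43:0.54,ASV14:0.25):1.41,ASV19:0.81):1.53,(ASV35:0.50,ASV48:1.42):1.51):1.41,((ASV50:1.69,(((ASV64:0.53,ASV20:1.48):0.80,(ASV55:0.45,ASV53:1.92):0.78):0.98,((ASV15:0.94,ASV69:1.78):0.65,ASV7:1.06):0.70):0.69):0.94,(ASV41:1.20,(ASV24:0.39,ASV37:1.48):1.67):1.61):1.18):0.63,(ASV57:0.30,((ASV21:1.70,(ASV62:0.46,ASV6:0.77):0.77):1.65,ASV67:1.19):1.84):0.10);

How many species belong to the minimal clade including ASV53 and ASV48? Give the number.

16

The MRCA of ASV53 and ASV48 is the node subtending ((((ASV43,ASV14),ASV19),(ASV35,ASV48)),((ASV50,(((ASV64,ASV20),(ASV55,ASV53)),((ASV15,ASV69),ASV7))),(ASV41,(ASV24,ASV37)))).
That clade contains 16 terminal taxa: ASV14, ASV15, ASV19, ASV20, ASV24, ASV35, ASV37, ASV41, ASV43, ASV48, ASV50, ASV53, ASV55, ASV64, ASV69, ASV7.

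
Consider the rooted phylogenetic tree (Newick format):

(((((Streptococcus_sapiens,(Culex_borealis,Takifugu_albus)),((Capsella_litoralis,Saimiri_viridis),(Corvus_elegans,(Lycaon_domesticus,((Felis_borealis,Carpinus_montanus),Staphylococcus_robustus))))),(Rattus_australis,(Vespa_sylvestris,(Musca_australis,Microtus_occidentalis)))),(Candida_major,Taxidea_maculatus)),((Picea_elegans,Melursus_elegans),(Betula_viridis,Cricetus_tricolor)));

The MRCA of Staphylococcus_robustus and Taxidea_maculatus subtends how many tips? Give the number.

The MRCA of Staphylococcus_robustus and Taxidea_maculatus is the node subtending ((((Streptococcus_sapiens,(Culex_borealis,Takifugu_albus)),((Capsella_litoralis,Saimiri_viridis),(Corvus_elegans,(Lycaon_domesticus,((Felis_borealis,Carpinus_montanus),Staphylococcus_robustus))))),(Rattus_australis,(Vespa_sylvestris,(Musca_australis,Microtus_occidentalis)))),(Candida_major,Taxidea_maculatus)).
That clade contains 16 terminal taxa: Candida_major, Capsella_litoralis, Carpinus_montanus, Corvus_elegans, Culex_borealis, Felis_borealis, Lycaon_domesticus, Microtus_occidentalis, Musca_australis, Rattus_australis, Saimiri_viridis, Staphylococcus_robustus, Streptococcus_sapiens, Takifugu_albus, Taxidea_maculatus, Vespa_sylvestris.

16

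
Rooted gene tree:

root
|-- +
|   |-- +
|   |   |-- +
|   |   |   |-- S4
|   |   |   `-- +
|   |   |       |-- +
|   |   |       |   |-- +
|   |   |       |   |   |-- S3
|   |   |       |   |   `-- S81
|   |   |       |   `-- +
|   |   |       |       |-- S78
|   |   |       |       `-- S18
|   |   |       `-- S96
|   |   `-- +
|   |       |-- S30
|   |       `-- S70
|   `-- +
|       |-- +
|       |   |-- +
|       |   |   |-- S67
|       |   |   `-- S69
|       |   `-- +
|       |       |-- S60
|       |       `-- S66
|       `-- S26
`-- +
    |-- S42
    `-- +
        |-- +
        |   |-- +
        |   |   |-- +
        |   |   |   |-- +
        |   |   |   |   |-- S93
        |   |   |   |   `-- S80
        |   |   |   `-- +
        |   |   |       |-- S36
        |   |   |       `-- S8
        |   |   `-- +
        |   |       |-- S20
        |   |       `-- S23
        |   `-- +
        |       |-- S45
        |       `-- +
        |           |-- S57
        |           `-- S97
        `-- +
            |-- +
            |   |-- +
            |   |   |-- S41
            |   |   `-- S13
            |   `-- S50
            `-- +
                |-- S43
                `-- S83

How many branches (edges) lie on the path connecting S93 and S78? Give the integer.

14

The MRCA of S93 and S78 is the root of the tree.
From S93 up to that node: 7 branches. From S78 up to the same node: 7 branches. Total: 7 + 7 = 14.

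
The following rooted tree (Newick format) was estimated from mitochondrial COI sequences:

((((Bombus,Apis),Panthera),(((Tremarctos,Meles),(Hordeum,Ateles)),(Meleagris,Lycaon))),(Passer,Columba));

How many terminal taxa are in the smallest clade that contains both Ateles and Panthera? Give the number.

The MRCA of Ateles and Panthera is the node subtending (((Bombus,Apis),Panthera),(((Tremarctos,Meles),(Hordeum,Ateles)),(Meleagris,Lycaon))).
That clade contains 9 terminal taxa: Apis, Ateles, Bombus, Hordeum, Lycaon, Meleagris, Meles, Panthera, Tremarctos.

9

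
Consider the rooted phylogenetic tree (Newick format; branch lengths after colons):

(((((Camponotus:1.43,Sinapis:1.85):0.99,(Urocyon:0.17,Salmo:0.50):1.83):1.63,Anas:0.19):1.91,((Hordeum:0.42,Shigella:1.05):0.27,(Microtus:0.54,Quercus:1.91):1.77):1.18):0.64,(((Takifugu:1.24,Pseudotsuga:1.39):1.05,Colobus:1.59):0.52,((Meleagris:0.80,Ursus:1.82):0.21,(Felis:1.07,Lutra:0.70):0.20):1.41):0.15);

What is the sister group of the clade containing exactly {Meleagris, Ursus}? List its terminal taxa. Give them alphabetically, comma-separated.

Felis, Lutra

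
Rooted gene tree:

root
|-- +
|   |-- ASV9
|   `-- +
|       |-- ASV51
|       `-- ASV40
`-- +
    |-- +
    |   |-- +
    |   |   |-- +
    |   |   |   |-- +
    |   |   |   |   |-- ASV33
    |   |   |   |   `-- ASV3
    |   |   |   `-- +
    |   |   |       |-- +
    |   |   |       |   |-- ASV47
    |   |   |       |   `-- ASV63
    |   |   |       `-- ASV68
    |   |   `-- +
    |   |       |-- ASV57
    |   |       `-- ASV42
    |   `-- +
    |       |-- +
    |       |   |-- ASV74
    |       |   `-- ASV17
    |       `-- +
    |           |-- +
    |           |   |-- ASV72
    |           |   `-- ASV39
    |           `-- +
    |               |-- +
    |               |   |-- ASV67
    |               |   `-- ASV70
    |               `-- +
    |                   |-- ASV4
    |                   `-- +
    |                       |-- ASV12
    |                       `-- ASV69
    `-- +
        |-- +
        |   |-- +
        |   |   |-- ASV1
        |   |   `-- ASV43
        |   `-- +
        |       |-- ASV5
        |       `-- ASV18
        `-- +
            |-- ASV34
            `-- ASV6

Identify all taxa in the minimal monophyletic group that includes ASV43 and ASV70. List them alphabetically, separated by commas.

ASV1, ASV12, ASV17, ASV18, ASV3, ASV33, ASV34, ASV39, ASV4, ASV42, ASV43, ASV47, ASV5, ASV57, ASV6, ASV63, ASV67, ASV68, ASV69, ASV70, ASV72, ASV74

Tracing ASV43: it sits inside (ASV1,ASV43).
Tracing ASV70: it sits inside (ASV67,ASV70).
The smallest clade enclosing both is (((((ASV33,ASV3),((ASV47,ASV63),ASV68)),(ASV57,ASV42)),((ASV74,ASV17),((ASV72,ASV39),((ASV67,ASV70),(ASV4,(ASV12,ASV69)))))),(((ASV1,ASV43),(ASV5,ASV18)),(ASV34,ASV6))); the answer is its 22 terminal taxa in alphabetical order.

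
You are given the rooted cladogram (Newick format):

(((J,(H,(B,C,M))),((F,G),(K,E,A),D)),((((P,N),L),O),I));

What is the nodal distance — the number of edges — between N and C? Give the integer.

10

The MRCA of N and C is the root of the tree.
From N up to that node: 5 branches. From C up to the same node: 5 branches. Total: 5 + 5 = 10.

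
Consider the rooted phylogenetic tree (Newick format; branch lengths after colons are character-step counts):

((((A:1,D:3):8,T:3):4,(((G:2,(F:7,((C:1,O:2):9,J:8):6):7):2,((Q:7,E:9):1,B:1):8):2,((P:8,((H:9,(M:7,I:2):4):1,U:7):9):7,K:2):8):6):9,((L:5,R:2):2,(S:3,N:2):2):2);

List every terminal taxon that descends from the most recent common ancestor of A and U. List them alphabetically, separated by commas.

A, B, C, D, E, F, G, H, I, J, K, M, O, P, Q, T, U

Tracing A: it sits inside (A,D).
Tracing U: it sits inside ((H,(M,I)),U).
The smallest clade enclosing both is (((A,D),T),(((G,(F,((C,O),J))),((Q,E),B)),((P,((H,(M,I)),U)),K))); the answer is its 17 terminal taxa in alphabetical order.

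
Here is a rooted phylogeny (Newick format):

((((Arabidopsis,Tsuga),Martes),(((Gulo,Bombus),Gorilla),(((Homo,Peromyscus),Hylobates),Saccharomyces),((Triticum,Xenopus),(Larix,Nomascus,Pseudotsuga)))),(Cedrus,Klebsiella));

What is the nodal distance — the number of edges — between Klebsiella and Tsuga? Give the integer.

6

The MRCA of Klebsiella and Tsuga is the root of the tree.
From Klebsiella up to that node: 2 branches. From Tsuga up to the same node: 4 branches. Total: 2 + 4 = 6.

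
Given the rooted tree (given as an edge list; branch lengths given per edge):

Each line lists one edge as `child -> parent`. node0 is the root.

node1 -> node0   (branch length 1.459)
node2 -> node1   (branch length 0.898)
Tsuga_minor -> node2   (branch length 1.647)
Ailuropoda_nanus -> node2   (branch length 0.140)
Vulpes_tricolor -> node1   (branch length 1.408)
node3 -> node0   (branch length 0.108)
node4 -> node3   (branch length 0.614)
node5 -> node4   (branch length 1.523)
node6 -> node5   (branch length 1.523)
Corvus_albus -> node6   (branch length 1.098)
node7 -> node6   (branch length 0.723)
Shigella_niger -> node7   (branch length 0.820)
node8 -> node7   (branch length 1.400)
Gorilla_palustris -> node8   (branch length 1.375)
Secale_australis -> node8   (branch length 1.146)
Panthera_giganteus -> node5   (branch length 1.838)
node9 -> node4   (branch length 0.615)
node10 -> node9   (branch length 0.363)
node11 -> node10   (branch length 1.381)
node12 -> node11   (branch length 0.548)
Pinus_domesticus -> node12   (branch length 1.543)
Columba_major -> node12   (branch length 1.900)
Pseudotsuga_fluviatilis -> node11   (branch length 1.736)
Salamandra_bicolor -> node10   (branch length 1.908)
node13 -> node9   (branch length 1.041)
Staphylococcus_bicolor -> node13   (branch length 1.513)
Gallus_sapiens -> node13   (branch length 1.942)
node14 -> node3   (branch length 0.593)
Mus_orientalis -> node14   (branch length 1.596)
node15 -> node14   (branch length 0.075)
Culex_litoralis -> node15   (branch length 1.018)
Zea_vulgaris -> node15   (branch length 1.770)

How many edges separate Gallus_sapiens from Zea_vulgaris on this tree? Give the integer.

7

The MRCA of Gallus_sapiens and Zea_vulgaris is the node subtending ((((Corvus_albus,(Shigella_niger,(Gorilla_palustris,Secale_australis))),Panthera_giganteus),((((Pinus_domesticus,Columba_major),Pseudotsuga_fluviatilis),Salamandra_bicolor),(Staphylococcus_bicolor,Gallus_sapiens))),(Mus_orientalis,(Culex_litoralis,Zea_vulgaris))).
From Gallus_sapiens up to that node: 4 branches. From Zea_vulgaris up to the same node: 3 branches. Total: 4 + 3 = 7.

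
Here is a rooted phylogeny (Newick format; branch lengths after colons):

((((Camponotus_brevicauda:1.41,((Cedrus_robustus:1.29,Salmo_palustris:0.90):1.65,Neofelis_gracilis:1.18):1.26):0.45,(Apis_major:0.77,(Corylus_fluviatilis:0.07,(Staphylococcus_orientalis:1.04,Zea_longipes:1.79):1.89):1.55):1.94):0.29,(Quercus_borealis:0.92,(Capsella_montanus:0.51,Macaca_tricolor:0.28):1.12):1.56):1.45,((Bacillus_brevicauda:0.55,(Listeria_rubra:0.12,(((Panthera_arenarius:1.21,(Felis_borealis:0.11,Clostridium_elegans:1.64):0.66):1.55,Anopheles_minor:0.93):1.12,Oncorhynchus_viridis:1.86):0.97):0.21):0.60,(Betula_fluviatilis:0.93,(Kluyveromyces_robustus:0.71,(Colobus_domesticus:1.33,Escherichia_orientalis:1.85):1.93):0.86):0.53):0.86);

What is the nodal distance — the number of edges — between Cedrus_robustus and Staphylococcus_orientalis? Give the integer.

8

The MRCA of Cedrus_robustus and Staphylococcus_orientalis is the node subtending ((Camponotus_brevicauda,((Cedrus_robustus,Salmo_palustris),Neofelis_gracilis)),(Apis_major,(Corylus_fluviatilis,(Staphylococcus_orientalis,Zea_longipes)))).
From Cedrus_robustus up to that node: 4 branches. From Staphylococcus_orientalis up to the same node: 4 branches. Total: 4 + 4 = 8.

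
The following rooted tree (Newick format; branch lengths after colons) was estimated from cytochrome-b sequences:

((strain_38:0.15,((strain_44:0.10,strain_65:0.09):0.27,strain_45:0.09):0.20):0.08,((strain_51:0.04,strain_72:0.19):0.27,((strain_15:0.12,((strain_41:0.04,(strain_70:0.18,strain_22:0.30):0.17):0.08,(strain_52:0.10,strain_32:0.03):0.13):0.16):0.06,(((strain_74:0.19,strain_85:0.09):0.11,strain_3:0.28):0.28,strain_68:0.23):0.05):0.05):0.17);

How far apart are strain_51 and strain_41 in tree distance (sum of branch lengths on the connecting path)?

The path runs strain_51 → … → MRCA → … → strain_41; the MRCA is the node subtending ((strain_51,strain_72),((strain_15,((strain_41,(strain_70,strain_22)),(strain_52,strain_32))),(((strain_74,strain_85),strain_3),strain_68))).
Branch lengths along that path: 0.04 + 0.27 + 0.05 + 0.06 + 0.16 + 0.08 + 0.04 = 0.70.

0.70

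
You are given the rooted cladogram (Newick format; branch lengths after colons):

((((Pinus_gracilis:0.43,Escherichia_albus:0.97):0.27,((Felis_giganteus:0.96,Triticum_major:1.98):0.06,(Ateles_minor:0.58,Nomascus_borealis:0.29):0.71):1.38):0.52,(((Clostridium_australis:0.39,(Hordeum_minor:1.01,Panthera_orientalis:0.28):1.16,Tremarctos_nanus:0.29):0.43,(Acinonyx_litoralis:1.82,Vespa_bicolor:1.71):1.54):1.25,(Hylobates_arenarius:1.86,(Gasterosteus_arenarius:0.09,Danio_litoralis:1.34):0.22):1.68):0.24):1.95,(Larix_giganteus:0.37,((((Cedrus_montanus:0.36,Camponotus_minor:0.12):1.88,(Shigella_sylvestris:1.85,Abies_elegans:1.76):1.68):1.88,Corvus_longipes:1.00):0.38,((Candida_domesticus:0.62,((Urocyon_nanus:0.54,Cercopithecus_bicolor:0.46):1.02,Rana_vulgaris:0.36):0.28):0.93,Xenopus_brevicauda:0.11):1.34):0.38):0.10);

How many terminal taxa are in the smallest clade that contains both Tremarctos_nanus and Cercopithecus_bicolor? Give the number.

26

The MRCA of Tremarctos_nanus and Cercopithecus_bicolor is the root, so the clade is the entire tree.
That clade contains 26 terminal taxa: Abies_elegans, Acinonyx_litoralis, Ateles_minor, Camponotus_minor, Candida_domesticus, Cedrus_montanus, Cercopithecus_bicolor, Clostridium_australis, Corvus_longipes, Danio_litoralis, Escherichia_albus, Felis_giganteus, Gasterosteus_arenarius, Hordeum_minor, Hylobates_arenarius, Larix_giganteus, Nomascus_borealis, Panthera_orientalis, Pinus_gracilis, Rana_vulgaris, Shigella_sylvestris, Tremarctos_nanus, Triticum_major, Urocyon_nanus, Vespa_bicolor, Xenopus_brevicauda.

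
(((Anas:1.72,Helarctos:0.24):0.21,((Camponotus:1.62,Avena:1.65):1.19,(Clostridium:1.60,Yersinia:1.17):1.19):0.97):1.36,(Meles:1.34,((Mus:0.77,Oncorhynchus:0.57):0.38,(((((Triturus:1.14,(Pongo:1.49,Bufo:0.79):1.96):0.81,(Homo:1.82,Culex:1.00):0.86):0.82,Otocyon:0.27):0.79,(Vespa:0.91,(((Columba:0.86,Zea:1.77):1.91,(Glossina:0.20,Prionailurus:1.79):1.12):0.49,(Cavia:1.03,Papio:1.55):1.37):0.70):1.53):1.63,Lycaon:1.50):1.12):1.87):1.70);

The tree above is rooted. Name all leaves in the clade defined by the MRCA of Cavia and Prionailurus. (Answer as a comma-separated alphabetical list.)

Cavia, Columba, Glossina, Papio, Prionailurus, Zea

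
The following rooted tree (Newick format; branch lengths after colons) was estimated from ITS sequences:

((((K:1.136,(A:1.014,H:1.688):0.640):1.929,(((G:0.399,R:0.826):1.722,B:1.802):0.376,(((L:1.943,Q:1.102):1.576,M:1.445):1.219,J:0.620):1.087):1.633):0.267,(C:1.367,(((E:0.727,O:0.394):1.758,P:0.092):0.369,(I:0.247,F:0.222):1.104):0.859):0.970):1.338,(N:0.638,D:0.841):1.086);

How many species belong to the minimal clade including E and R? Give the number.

16

The MRCA of E and R is the node subtending (((K,(A,H)),(((G,R),B),(((L,Q),M),J))),(C,(((E,O),P),(I,F)))).
That clade contains 16 terminal taxa: A, B, C, E, F, G, H, I, J, K, L, M, O, P, Q, R.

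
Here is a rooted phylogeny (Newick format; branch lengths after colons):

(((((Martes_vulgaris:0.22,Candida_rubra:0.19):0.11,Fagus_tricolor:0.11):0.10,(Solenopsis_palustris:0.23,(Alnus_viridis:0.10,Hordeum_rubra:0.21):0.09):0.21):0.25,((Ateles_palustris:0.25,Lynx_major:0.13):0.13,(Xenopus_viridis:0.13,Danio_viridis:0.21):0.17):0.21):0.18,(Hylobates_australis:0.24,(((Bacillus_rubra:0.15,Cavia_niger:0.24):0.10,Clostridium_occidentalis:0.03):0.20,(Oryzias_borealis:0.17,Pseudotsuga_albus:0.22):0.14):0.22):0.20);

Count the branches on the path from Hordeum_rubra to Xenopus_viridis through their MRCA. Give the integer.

The MRCA of Hordeum_rubra and Xenopus_viridis is the node subtending ((((Martes_vulgaris,Candida_rubra),Fagus_tricolor),(Solenopsis_palustris,(Alnus_viridis,Hordeum_rubra))),((Ateles_palustris,Lynx_major),(Xenopus_viridis,Danio_viridis))).
From Hordeum_rubra up to that node: 4 branches. From Xenopus_viridis up to the same node: 3 branches. Total: 4 + 3 = 7.

7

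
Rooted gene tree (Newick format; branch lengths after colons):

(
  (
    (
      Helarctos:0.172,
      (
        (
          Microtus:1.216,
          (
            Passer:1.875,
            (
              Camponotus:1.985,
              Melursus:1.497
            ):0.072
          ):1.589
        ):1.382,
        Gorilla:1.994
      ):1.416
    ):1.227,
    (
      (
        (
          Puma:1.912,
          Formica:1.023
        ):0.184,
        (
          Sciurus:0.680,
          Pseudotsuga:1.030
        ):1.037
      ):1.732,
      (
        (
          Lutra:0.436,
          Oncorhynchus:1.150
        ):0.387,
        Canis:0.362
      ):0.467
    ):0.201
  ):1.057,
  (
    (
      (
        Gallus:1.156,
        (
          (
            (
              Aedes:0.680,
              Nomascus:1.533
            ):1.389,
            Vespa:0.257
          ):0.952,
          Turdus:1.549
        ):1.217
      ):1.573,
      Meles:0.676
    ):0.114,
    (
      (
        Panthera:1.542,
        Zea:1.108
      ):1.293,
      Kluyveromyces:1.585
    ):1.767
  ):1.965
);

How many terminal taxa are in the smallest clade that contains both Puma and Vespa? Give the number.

22

The MRCA of Puma and Vespa is the root, so the clade is the entire tree.
That clade contains 22 terminal taxa: Aedes, Camponotus, Canis, Formica, Gallus, Gorilla, Helarctos, Kluyveromyces, Lutra, Meles, Melursus, Microtus, Nomascus, Oncorhynchus, Panthera, Passer, Pseudotsuga, Puma, Sciurus, Turdus, Vespa, Zea.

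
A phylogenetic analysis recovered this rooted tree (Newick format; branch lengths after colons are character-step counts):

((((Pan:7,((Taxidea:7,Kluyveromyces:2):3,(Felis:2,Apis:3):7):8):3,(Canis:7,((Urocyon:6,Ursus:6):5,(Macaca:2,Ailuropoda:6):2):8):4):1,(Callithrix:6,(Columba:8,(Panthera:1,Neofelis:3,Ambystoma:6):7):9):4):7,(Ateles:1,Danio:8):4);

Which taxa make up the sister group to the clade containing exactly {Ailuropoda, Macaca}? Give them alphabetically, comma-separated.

Urocyon, Ursus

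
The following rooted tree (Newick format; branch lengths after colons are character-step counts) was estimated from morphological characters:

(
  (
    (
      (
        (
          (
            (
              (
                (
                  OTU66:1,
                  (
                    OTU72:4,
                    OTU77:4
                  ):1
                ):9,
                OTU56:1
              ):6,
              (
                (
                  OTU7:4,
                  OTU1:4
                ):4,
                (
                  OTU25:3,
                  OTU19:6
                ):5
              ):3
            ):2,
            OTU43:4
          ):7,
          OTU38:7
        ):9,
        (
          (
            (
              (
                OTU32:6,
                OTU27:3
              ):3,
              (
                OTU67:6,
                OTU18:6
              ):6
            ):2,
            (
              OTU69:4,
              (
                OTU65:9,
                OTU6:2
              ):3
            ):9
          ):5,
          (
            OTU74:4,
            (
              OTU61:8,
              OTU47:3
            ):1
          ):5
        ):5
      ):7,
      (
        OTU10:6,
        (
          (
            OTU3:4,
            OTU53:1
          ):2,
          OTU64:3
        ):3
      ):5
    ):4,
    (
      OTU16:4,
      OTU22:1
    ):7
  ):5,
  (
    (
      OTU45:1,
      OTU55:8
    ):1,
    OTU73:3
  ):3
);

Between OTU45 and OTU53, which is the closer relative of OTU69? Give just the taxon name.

The MRCA of OTU69 and OTU53 subtends (((((((OTU66,(OTU72,OTU77)),OTU56),((OTU7,OTU1),(OTU25,OTU19))),OTU43),OTU38),((((OTU32,OTU27),(OTU67,OTU18)),(OTU69,(OTU65,OTU6))),(OTU74,(OTU61,OTU47)))),(OTU10,((OTU3,OTU53),OTU64))) (24 taxa).
The MRCA of OTU69 and OTU45 is the root, subtending the entire tree (29 taxa).
The first is nested inside the second, so OTU69 shares a more recent common ancestor with OTU53.

OTU53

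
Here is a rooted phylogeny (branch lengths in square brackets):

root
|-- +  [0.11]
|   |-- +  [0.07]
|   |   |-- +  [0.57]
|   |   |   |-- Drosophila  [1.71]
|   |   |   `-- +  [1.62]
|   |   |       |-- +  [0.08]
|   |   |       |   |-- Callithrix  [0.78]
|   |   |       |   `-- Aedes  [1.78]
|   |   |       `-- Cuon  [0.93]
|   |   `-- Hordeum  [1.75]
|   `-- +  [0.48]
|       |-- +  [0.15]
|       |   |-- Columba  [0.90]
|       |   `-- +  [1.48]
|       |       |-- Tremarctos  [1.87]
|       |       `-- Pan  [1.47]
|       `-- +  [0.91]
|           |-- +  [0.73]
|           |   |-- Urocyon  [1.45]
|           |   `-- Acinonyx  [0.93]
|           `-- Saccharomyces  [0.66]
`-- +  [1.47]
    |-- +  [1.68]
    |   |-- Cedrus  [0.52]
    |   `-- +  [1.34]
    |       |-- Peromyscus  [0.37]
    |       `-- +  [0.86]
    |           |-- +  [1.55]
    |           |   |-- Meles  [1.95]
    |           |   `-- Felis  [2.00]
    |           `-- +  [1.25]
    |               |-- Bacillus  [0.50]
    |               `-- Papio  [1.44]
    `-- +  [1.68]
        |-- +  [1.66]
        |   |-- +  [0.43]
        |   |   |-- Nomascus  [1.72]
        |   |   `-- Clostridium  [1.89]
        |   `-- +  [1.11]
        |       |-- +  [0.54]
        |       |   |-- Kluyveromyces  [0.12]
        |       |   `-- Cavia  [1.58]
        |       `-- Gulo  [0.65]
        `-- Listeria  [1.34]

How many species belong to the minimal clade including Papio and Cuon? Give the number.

23

The MRCA of Papio and Cuon is the root, so the clade is the entire tree.
That clade contains 23 terminal taxa: Acinonyx, Aedes, Bacillus, Callithrix, Cavia, Cedrus, Clostridium, Columba, Cuon, Drosophila, Felis, Gulo, Hordeum, Kluyveromyces, Listeria, Meles, Nomascus, Pan, Papio, Peromyscus, Saccharomyces, Tremarctos, Urocyon.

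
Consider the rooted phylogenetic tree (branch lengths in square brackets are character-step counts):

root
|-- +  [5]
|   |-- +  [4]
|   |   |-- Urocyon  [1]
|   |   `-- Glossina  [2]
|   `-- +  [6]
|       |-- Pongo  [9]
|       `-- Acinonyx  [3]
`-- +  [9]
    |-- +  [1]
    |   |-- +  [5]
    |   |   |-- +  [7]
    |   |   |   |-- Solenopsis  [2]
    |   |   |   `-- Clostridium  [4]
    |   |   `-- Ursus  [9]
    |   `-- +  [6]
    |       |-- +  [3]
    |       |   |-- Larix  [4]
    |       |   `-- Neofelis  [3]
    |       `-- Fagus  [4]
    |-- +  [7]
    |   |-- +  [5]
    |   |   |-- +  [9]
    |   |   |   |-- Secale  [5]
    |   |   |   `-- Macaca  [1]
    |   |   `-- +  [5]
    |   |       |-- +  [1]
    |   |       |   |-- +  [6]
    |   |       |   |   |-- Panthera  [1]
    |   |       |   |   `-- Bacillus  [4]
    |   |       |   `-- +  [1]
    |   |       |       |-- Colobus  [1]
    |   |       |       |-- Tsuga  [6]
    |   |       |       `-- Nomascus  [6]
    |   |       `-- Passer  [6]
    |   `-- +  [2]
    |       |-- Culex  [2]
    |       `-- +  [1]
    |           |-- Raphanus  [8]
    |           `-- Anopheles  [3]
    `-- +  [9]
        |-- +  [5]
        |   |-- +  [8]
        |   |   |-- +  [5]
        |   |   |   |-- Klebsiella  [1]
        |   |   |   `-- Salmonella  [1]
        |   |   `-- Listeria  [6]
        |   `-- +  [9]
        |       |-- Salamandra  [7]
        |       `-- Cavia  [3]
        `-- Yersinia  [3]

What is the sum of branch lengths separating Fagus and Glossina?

31

The path runs Fagus → … → MRCA → … → Glossina; the MRCA is the root of the tree.
Branch lengths along that path: 4 + 6 + 1 + 9 + 5 + 4 + 2 = 31.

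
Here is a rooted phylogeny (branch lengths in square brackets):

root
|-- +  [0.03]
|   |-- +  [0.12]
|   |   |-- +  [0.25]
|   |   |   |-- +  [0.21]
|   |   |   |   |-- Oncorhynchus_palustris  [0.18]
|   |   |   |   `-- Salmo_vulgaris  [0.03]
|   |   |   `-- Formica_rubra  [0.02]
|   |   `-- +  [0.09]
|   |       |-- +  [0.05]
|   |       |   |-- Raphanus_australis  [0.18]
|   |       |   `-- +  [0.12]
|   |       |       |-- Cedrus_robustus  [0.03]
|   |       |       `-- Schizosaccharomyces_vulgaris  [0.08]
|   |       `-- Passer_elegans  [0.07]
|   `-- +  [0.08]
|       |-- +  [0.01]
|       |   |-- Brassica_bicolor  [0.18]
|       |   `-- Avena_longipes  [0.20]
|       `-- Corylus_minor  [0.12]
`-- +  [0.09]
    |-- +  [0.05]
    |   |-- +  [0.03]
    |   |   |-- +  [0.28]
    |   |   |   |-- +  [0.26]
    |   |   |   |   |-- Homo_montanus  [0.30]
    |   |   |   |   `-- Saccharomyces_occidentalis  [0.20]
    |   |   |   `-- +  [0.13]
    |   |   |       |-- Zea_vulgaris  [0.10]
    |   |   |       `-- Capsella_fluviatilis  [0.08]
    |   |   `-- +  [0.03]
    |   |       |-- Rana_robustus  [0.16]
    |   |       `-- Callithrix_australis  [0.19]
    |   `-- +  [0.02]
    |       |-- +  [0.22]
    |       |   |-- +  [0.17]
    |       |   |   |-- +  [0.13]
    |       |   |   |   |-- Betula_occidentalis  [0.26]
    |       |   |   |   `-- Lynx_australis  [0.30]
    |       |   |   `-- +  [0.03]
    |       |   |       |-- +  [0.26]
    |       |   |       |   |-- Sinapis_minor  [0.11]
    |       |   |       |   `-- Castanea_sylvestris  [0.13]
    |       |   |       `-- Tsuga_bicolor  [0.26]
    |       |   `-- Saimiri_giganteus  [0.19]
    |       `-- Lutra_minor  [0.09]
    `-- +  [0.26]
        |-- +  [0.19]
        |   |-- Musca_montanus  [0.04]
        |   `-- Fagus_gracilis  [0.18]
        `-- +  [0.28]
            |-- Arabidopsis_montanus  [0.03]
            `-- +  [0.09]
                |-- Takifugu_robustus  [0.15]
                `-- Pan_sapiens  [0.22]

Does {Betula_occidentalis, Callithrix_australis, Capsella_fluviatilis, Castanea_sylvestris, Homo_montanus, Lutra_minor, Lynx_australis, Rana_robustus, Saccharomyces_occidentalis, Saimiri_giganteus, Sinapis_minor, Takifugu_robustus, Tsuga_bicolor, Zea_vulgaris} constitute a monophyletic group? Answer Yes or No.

No

The MRCA of the listed taxa subtends (((((Homo_montanus,Saccharomyces_occidentalis),(Zea_vulgaris,Capsella_fluviatilis)),(Rana_robustus,Callithrix_australis)),((((Betula_occidentalis,Lynx_australis),((Sinapis_minor,Castanea_sylvestris),Tsuga_bicolor)),Saimiri_giganteus),Lutra_minor)),((Musca_montanus,Fagus_gracilis),(Arabidopsis_montanus,(Takifugu_robustus,Pan_sapiens)))).
That clade also contains Arabidopsis_montanus, Fagus_gracilis, Musca_montanus, Pan_sapiens, which are not in the proposed group, so the group is not monophyletic.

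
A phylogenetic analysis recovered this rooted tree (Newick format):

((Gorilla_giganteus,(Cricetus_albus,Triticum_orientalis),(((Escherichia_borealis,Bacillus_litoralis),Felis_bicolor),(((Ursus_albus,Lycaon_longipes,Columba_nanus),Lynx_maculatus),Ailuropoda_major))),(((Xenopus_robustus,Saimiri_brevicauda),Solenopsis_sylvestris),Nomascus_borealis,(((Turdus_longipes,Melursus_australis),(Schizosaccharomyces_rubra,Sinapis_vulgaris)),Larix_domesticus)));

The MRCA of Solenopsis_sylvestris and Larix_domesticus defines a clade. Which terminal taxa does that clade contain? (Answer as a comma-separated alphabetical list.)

Larix_domesticus, Melursus_australis, Nomascus_borealis, Saimiri_brevicauda, Schizosaccharomyces_rubra, Sinapis_vulgaris, Solenopsis_sylvestris, Turdus_longipes, Xenopus_robustus

Tracing Solenopsis_sylvestris: it sits inside ((Xenopus_robustus,Saimiri_brevicauda),Solenopsis_sylvestris).
Tracing Larix_domesticus: it sits inside (((Turdus_longipes,Melursus_australis),(Schizosaccharomyces_rubra,Sinapis_vulgaris)),Larix_domesticus).
The smallest clade enclosing both is (((Xenopus_robustus,Saimiri_brevicauda),Solenopsis_sylvestris),Nomascus_borealis,(((Turdus_longipes,Melursus_australis),(Schizosaccharomyces_rubra,Sinapis_vulgaris)),Larix_domesticus)); the answer is its 9 terminal taxa in alphabetical order.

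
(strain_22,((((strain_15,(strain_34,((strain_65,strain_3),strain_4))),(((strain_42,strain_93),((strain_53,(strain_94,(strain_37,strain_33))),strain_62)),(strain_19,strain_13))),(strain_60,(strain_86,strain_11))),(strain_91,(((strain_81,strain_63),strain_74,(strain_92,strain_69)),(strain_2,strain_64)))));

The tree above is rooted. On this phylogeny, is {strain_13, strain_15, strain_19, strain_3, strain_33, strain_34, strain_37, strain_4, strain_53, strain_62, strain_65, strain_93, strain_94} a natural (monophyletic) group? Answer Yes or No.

The MRCA of the listed taxa subtends ((strain_15,(strain_34,((strain_65,strain_3),strain_4))),(((strain_42,strain_93),((strain_53,(strain_94,(strain_37,strain_33))),strain_62)),(strain_19,strain_13))).
That clade also contains strain_42, which is not in the proposed group, so the group is not monophyletic.

No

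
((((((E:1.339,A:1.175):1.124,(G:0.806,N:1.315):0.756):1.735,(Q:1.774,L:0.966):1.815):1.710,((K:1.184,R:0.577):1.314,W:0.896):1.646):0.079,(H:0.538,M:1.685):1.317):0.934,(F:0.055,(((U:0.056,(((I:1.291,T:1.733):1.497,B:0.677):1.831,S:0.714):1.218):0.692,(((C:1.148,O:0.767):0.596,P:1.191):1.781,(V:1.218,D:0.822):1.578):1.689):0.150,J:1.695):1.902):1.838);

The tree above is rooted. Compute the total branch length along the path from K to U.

The path runs K → … → MRCA → … → U; the MRCA is the root of the tree.
Branch lengths along that path: 1.184 + 1.314 + 1.646 + 0.079 + 0.934 + 1.838 + 1.902 + 0.150 + 0.692 + 0.056 = 9.795.

9.795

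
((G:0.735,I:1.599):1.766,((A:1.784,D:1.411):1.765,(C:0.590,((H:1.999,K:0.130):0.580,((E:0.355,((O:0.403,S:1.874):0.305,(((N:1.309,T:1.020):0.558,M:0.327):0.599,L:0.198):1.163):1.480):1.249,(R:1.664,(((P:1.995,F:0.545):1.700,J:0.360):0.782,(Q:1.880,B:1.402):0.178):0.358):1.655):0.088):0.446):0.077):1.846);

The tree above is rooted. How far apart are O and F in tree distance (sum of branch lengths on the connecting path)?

8.477

The path runs O → … → MRCA → … → F; the MRCA is the node subtending ((E,((O,S),(((N,T),M),L))),(R,(((P,F),J),(Q,B)))).
Branch lengths along that path: 0.403 + 0.305 + 1.480 + 1.249 + 1.655 + 0.358 + 0.782 + 1.700 + 0.545 = 8.477.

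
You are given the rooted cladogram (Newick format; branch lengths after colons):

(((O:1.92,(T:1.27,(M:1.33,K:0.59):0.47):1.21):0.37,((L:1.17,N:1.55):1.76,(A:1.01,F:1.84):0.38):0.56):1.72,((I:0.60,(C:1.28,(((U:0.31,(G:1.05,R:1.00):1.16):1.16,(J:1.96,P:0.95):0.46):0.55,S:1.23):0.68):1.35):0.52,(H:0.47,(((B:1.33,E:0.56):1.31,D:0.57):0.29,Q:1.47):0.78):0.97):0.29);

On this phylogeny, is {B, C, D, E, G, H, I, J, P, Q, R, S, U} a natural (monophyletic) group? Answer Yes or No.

Yes

The most recent common ancestor of these taxa subtends ((I,(C,(((U,(G,R)),(J,P)),S))),(H,(((B,E),D),Q))).
That clade has exactly 13 tips — every listed taxon and nothing else — so the group is monophyletic.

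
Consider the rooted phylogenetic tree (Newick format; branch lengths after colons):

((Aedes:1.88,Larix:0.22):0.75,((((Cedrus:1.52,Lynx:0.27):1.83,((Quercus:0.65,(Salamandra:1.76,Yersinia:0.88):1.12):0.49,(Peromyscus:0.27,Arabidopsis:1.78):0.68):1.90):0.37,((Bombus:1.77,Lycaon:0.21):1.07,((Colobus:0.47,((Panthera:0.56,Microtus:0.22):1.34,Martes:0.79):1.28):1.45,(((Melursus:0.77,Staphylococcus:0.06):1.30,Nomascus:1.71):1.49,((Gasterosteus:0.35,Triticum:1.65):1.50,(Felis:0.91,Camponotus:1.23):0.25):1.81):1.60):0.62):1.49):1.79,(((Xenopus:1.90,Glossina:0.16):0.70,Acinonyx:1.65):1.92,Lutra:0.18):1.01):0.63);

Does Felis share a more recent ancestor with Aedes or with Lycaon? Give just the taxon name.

Lycaon

The MRCA of Felis and Lycaon subtends ((Bombus,Lycaon),((Colobus,((Panthera,Microtus),Martes)),(((Melursus,Staphylococcus),Nomascus),((Gasterosteus,Triticum),(Felis,Camponotus))))) (13 taxa).
The MRCA of Felis and Aedes is the root, subtending the entire tree (26 taxa).
The first is nested inside the second, so Felis shares a more recent common ancestor with Lycaon.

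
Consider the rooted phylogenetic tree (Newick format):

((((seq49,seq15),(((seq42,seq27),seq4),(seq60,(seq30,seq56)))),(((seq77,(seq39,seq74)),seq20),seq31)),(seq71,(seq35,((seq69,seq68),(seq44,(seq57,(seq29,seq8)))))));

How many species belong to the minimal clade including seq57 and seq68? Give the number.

The MRCA of seq57 and seq68 is the node subtending ((seq69,seq68),(seq44,(seq57,(seq29,seq8)))).
That clade contains 6 terminal taxa: seq29, seq44, seq57, seq68, seq69, seq8.

6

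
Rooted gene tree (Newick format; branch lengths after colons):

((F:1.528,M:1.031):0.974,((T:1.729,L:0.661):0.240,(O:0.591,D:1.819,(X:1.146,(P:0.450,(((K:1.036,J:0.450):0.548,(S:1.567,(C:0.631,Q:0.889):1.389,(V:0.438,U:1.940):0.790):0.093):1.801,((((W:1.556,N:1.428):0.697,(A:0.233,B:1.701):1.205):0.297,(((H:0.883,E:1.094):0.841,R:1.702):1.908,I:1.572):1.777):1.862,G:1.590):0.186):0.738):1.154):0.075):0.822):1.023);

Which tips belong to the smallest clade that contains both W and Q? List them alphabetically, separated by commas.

Tracing W: it sits inside (W,N).
Tracing Q: it sits inside (C,Q).
The smallest clade enclosing both is (((K,J),(S,(C,Q),(V,U))),((((W,N),(A,B)),(((H,E),R),I)),G)); the answer is its 16 terminal taxa in alphabetical order.

A, B, C, E, G, H, I, J, K, N, Q, R, S, U, V, W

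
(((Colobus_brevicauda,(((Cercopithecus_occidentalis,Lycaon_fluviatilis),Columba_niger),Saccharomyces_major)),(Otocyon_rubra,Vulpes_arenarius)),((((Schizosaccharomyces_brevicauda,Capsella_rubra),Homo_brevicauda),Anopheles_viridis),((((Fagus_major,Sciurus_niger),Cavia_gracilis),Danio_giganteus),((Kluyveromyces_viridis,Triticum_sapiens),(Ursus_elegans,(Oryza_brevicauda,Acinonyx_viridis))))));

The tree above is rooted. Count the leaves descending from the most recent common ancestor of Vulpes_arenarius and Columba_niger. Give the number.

The MRCA of Vulpes_arenarius and Columba_niger is the node subtending ((Colobus_brevicauda,(((Cercopithecus_occidentalis,Lycaon_fluviatilis),Columba_niger),Saccharomyces_major)),(Otocyon_rubra,Vulpes_arenarius)).
That clade contains 7 terminal taxa: Cercopithecus_occidentalis, Colobus_brevicauda, Columba_niger, Lycaon_fluviatilis, Otocyon_rubra, Saccharomyces_major, Vulpes_arenarius.

7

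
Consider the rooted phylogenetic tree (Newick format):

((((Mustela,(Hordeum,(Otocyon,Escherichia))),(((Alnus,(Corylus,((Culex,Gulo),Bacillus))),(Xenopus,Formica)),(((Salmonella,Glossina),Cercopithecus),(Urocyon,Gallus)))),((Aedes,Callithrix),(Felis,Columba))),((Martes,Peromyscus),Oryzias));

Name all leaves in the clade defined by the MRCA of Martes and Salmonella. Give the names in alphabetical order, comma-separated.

Aedes, Alnus, Bacillus, Callithrix, Cercopithecus, Columba, Corylus, Culex, Escherichia, Felis, Formica, Gallus, Glossina, Gulo, Hordeum, Martes, Mustela, Oryzias, Otocyon, Peromyscus, Salmonella, Urocyon, Xenopus

Tracing Martes: it sits inside (Martes,Peromyscus).
Tracing Salmonella: it sits inside (Salmonella,Glossina).
The smallest clade enclosing both is the whole tree (their MRCA is the root), so the answer is all 23 tips in alphabetical order.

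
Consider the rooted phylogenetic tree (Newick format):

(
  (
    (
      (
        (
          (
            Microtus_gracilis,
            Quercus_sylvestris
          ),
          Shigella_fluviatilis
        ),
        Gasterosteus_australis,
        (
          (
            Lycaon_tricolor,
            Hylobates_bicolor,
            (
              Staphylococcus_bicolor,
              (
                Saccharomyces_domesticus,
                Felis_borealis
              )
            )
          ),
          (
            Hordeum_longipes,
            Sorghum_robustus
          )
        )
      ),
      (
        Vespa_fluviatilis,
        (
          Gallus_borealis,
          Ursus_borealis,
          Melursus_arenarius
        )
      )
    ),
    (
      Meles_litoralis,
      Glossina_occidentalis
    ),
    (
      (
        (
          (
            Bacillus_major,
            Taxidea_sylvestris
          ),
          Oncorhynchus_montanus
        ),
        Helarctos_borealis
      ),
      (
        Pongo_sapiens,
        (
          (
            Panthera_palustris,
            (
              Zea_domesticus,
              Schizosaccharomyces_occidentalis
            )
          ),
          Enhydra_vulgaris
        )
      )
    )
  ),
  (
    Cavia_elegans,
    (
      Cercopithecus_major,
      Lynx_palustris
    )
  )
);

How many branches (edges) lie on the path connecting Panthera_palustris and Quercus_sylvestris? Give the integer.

The MRCA of Panthera_palustris and Quercus_sylvestris is the node subtending (((((Microtus_gracilis,Quercus_sylvestris),Shigella_fluviatilis),Gasterosteus_australis,((Lycaon_tricolor,Hylobates_bicolor,(Staphylococcus_bicolor,(Saccharomyces_domesticus,Felis_borealis))),(Hordeum_longipes,Sorghum_robustus))),(Vespa_fluviatilis,(Gallus_borealis,Ursus_borealis,Melursus_arenarius))),(Meles_litoralis,Glossina_occidentalis),((((Bacillus_major,Taxidea_sylvestris),Oncorhynchus_montanus),Helarctos_borealis),(Pongo_sapiens,((Panthera_palustris,(Zea_domesticus,Schizosaccharomyces_occidentalis)),Enhydra_vulgaris)))).
From Panthera_palustris up to that node: 5 branches. From Quercus_sylvestris up to the same node: 5 branches. Total: 5 + 5 = 10.

10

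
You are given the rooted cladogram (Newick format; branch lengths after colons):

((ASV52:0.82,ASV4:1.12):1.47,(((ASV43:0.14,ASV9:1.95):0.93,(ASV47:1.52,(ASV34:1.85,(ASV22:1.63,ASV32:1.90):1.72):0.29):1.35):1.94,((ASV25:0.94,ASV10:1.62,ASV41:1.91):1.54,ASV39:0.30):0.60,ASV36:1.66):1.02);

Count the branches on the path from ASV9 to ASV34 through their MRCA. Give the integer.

5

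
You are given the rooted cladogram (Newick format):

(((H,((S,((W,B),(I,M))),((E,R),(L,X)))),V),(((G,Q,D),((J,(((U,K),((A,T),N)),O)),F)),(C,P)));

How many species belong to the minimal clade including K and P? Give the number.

The MRCA of K and P is the node subtending (((G,Q,D),((J,(((U,K),((A,T),N)),O)),F)),(C,P)).
That clade contains 13 terminal taxa: A, C, D, F, G, J, K, N, O, P, Q, T, U.

13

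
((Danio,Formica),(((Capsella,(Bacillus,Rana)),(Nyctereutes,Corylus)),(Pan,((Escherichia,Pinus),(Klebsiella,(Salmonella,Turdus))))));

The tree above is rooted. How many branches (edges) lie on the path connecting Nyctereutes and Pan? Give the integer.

The MRCA of Nyctereutes and Pan is the node subtending (((Capsella,(Bacillus,Rana)),(Nyctereutes,Corylus)),(Pan,((Escherichia,Pinus),(Klebsiella,(Salmonella,Turdus))))).
From Nyctereutes up to that node: 3 branches. From Pan up to the same node: 2 branches. Total: 3 + 2 = 5.

5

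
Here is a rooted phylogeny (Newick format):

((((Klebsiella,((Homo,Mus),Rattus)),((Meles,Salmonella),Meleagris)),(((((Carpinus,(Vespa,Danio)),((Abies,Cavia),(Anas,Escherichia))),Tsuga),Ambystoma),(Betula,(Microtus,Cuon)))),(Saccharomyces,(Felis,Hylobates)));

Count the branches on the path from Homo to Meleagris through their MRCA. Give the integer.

The MRCA of Homo and Meleagris is the node subtending ((Klebsiella,((Homo,Mus),Rattus)),((Meles,Salmonella),Meleagris)).
From Homo up to that node: 4 branches. From Meleagris up to the same node: 2 branches. Total: 4 + 2 = 6.

6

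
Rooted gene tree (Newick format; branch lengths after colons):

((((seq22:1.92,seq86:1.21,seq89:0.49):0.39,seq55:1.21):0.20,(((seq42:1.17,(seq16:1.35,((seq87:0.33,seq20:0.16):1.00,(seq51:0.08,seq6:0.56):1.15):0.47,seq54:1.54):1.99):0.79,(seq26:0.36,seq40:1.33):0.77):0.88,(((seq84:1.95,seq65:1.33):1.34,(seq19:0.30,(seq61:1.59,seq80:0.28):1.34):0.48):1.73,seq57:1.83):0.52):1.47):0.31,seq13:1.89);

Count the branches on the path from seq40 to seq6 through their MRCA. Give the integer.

The MRCA of seq40 and seq6 is the node subtending ((seq42,(seq16,((seq87,seq20),(seq51,seq6)),seq54)),(seq26,seq40)).
From seq40 up to that node: 2 branches. From seq6 up to the same node: 5 branches. Total: 2 + 5 = 7.

7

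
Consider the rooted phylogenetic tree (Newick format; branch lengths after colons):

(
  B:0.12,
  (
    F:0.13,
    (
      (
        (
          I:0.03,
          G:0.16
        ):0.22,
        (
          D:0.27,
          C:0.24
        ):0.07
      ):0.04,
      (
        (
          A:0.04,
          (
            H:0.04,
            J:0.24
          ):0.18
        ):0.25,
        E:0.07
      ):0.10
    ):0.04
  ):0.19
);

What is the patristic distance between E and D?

The path runs E → … → MRCA → … → D; the MRCA is the node subtending (((I,G),(D,C)),((A,(H,J)),E)).
Branch lengths along that path: 0.07 + 0.10 + 0.04 + 0.07 + 0.27 = 0.55.

0.55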